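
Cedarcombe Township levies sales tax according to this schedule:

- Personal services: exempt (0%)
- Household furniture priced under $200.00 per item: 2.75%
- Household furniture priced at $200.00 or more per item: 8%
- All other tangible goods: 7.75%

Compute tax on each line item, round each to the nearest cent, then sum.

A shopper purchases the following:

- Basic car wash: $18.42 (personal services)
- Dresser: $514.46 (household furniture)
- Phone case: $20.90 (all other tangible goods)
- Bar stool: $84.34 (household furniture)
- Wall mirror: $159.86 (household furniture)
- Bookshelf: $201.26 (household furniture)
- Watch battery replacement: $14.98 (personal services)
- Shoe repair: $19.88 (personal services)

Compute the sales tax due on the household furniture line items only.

$63.98

Dresser $514.46: household furniture, $200.00 or more → 8% → $41.16
Bar stool $84.34: household furniture, under $200.00 → 2.75% → $2.32
Wall mirror $159.86: household furniture, under $200.00 → 2.75% → $4.40
Bookshelf $201.26: household furniture, $200.00 or more → 8% → $16.10
Tax on household furniture = $41.16 + $2.32 + $4.40 + $16.10 = $63.98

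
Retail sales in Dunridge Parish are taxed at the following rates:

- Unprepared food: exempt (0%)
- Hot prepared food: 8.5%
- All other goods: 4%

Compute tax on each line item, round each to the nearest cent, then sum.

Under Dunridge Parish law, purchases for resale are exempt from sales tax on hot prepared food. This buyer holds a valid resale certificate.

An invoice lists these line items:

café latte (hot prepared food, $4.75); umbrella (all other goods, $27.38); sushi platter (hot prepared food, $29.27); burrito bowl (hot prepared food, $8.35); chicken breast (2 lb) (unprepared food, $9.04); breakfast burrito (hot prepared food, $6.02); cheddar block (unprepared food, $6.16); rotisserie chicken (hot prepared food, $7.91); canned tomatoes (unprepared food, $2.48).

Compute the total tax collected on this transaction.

$1.10

Café latte $4.75: hot prepared food, buyer-exempt → 0% → $0.00
Umbrella $27.38: all other goods → 4% → $1.10
Sushi platter $29.27: hot prepared food, buyer-exempt → 0% → $0.00
Burrito bowl $8.35: hot prepared food, buyer-exempt → 0% → $0.00
Chicken breast (2 lb) $9.04: unprepared food → 0% → $0.00
Breakfast burrito $6.02: hot prepared food, buyer-exempt → 0% → $0.00
Cheddar block $6.16: unprepared food → 0% → $0.00
Rotisserie chicken $7.91: hot prepared food, buyer-exempt → 0% → $0.00
Canned tomatoes $2.48: unprepared food → 0% → $0.00
Total tax = $1.10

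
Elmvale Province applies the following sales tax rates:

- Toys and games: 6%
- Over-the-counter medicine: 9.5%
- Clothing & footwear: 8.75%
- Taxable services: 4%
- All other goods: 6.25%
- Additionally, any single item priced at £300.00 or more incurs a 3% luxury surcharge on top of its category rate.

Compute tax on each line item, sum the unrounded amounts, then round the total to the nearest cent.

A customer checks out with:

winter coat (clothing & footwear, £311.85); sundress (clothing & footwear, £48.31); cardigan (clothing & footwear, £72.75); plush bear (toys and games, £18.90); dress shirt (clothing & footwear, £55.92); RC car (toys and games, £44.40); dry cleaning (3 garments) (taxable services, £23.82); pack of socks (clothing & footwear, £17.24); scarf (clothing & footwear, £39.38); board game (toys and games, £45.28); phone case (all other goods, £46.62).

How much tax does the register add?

Winter coat £311.85: clothing & footwear → 8.75% + 3% surcharge = 11.75% → £36.642375
Sundress £48.31: clothing & footwear → 8.75% → £4.227125
Cardigan £72.75: clothing & footwear → 8.75% → £6.365625
Plush bear £18.90: toys and games → 6% → £1.134
Dress shirt £55.92: clothing & footwear → 8.75% → £4.893
RC car £44.40: toys and games → 6% → £2.664
Dry cleaning (3 garments) £23.82: taxable services → 4% → £0.9528
Pack of socks £17.24: clothing & footwear → 8.75% → £1.5085
Scarf £39.38: clothing & footwear → 8.75% → £3.44575
Board game £45.28: toys and games → 6% → £2.7168
Phone case £46.62: all other goods → 6.25% → £2.91375
Unrounded tax sum = £67.463725 → £67.46

£67.46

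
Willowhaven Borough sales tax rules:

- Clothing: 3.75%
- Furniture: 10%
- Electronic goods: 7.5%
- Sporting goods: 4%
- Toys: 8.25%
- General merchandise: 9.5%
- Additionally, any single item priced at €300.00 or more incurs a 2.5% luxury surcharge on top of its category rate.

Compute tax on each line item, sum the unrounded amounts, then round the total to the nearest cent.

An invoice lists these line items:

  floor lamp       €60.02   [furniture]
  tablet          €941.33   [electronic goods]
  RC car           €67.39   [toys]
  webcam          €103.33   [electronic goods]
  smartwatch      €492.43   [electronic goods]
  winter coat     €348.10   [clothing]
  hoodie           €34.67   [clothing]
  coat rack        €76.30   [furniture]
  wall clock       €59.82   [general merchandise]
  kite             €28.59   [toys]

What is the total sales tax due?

€201.42

Floor lamp €60.02: furniture → 10% → €6.002
Tablet €941.33: electronic goods → 7.5% + 2.5% surcharge = 10% → €94.133
RC car €67.39: toys → 8.25% → €5.559675
Webcam €103.33: electronic goods → 7.5% → €7.74975
Smartwatch €492.43: electronic goods → 7.5% + 2.5% surcharge = 10% → €49.243
Winter coat €348.10: clothing → 3.75% + 2.5% surcharge = 6.25% → €21.75625
Hoodie €34.67: clothing → 3.75% → €1.300125
Coat rack €76.30: furniture → 10% → €7.63
Wall clock €59.82: general merchandise → 9.5% → €5.6829
Kite €28.59: toys → 8.25% → €2.358675
Unrounded tax sum = €201.415375 → €201.42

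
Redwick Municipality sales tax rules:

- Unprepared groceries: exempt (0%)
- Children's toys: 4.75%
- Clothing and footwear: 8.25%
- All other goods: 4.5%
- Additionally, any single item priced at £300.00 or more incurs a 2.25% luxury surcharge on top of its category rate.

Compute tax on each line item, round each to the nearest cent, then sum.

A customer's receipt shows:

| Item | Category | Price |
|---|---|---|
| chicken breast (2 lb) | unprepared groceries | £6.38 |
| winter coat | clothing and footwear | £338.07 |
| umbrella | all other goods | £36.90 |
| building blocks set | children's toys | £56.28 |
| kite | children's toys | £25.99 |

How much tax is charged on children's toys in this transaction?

£3.90

Building blocks set £56.28: children's toys → 4.75% → £2.67
Kite £25.99: children's toys → 4.75% → £1.23
Tax on children's toys = £2.67 + £1.23 = £3.90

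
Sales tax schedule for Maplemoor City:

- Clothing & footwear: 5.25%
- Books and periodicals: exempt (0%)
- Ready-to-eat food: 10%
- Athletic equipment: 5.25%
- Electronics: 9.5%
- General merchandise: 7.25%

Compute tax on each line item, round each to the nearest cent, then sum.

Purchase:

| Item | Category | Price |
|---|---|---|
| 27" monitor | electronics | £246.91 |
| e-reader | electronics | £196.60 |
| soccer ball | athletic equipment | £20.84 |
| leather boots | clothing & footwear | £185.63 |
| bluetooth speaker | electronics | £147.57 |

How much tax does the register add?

27" monitor £246.91: electronics → 9.5% → £23.46
E-reader £196.60: electronics → 9.5% → £18.68
Soccer ball £20.84: athletic equipment → 5.25% → £1.09
Leather boots £185.63: clothing & footwear → 5.25% → £9.75
Bluetooth speaker £147.57: electronics → 9.5% → £14.02
Total tax = £23.46 + £18.68 + £1.09 + £9.75 + £14.02 = £67.00

£67.00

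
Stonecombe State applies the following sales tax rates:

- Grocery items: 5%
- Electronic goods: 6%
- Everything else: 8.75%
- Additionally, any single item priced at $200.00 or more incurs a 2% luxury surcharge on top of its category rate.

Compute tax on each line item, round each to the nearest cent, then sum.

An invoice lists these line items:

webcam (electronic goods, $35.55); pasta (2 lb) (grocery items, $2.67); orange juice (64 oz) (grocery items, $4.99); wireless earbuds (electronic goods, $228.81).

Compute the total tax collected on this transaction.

Webcam $35.55: electronic goods → 6% → $2.13
Pasta (2 lb) $2.67: grocery items → 5% → $0.13
Orange juice (64 oz) $4.99: grocery items → 5% → $0.25
Wireless earbuds $228.81: electronic goods → 6% + 2% surcharge = 8% → $18.30
Total tax = $2.13 + $0.13 + $0.25 + $18.30 = $20.81

$20.81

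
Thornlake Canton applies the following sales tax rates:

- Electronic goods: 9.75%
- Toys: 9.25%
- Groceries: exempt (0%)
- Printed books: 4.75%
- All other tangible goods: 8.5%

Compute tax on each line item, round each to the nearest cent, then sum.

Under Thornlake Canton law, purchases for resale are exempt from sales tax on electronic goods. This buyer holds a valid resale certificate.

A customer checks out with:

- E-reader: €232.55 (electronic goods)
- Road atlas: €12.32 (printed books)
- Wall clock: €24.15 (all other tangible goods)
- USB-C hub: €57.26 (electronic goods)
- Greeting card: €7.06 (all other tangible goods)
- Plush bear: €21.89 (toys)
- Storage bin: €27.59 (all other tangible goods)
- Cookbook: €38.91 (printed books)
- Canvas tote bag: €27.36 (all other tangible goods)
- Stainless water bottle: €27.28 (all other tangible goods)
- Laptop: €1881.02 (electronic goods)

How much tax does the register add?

E-reader €232.55: electronic goods, buyer-exempt → 0% → €0.00
Road atlas €12.32: printed books → 4.75% → €0.59
Wall clock €24.15: all other tangible goods → 8.5% → €2.05
USB-C hub €57.26: electronic goods, buyer-exempt → 0% → €0.00
Greeting card €7.06: all other tangible goods → 8.5% → €0.60
Plush bear €21.89: toys → 9.25% → €2.02
Storage bin €27.59: all other tangible goods → 8.5% → €2.35
Cookbook €38.91: printed books → 4.75% → €1.85
Canvas tote bag €27.36: all other tangible goods → 8.5% → €2.33
Stainless water bottle €27.28: all other tangible goods → 8.5% → €2.32
Laptop €1881.02: electronic goods, buyer-exempt → 0% → €0.00
Total tax = €0.59 + €2.05 + €0.60 + €2.02 + €2.35 + €1.85 + €2.33 + €2.32 = €14.11

€14.11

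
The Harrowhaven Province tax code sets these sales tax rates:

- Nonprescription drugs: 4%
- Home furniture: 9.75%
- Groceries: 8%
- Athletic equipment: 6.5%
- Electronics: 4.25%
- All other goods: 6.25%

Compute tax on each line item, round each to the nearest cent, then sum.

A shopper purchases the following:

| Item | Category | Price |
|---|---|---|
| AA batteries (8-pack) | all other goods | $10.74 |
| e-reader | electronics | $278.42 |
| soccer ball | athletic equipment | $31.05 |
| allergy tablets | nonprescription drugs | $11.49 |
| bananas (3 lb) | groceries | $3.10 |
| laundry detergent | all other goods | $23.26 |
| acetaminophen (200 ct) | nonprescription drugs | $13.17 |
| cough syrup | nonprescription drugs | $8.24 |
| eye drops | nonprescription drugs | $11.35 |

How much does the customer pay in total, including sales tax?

$408.81

AA batteries (8-pack) $10.74: all other goods → 6.25% → $0.67
E-reader $278.42: electronics → 4.25% → $11.83
Soccer ball $31.05: athletic equipment → 6.5% → $2.02
Allergy tablets $11.49: nonprescription drugs → 4% → $0.46
Bananas (3 lb) $3.10: groceries → 8% → $0.25
Laundry detergent $23.26: all other goods → 6.25% → $1.45
Acetaminophen (200 ct) $13.17: nonprescription drugs → 4% → $0.53
Cough syrup $8.24: nonprescription drugs → 4% → $0.33
Eye drops $11.35: nonprescription drugs → 4% → $0.45
Subtotal = $390.82; tax = $17.99; total due = $408.81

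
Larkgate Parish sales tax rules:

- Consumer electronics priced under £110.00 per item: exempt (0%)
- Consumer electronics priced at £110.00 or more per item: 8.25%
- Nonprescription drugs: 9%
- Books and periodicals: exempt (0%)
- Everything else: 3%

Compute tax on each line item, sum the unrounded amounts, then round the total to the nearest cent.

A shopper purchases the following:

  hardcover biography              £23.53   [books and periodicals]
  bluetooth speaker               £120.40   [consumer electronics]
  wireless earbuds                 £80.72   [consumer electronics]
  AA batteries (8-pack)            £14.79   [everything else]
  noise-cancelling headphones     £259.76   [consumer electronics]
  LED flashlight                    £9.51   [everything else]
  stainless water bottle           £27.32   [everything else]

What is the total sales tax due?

Hardcover biography £23.53: books and periodicals → 0% → £0.00
Bluetooth speaker £120.40: consumer electronics, £110.00 or more → 8.25% → £9.933
Wireless earbuds £80.72: consumer electronics, under £110.00 → 0% → £0.00
AA batteries (8-pack) £14.79: everything else → 3% → £0.4437
Noise-cancelling headphones £259.76: consumer electronics, £110.00 or more → 8.25% → £21.4302
LED flashlight £9.51: everything else → 3% → £0.2853
Stainless water bottle £27.32: everything else → 3% → £0.8196
Unrounded tax sum = £32.9118 → £32.91

£32.91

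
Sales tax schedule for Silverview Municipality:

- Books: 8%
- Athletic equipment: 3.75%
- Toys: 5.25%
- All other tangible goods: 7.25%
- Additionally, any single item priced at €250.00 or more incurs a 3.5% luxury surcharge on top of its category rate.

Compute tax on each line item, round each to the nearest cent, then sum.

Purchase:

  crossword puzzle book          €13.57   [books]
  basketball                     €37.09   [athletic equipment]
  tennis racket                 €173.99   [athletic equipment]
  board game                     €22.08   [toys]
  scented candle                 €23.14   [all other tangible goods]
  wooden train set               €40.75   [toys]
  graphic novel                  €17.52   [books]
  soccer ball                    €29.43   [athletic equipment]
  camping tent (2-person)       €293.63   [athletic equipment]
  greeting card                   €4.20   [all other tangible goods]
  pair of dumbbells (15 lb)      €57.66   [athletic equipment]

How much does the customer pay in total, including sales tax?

€753.29

Crossword puzzle book €13.57: books → 8% → €1.09
Basketball €37.09: athletic equipment → 3.75% → €1.39
Tennis racket €173.99: athletic equipment → 3.75% → €6.52
Board game €22.08: toys → 5.25% → €1.16
Scented candle €23.14: all other tangible goods → 7.25% → €1.68
Wooden train set €40.75: toys → 5.25% → €2.14
Graphic novel €17.52: books → 8% → €1.40
Soccer ball €29.43: athletic equipment → 3.75% → €1.10
Camping tent (2-person) €293.63: athletic equipment → 3.75% + 3.5% surcharge = 7.25% → €21.29
Greeting card €4.20: all other tangible goods → 7.25% → €0.30
Pair of dumbbells (15 lb) €57.66: athletic equipment → 3.75% → €2.16
Subtotal = €713.06; tax = €40.23; total due = €753.29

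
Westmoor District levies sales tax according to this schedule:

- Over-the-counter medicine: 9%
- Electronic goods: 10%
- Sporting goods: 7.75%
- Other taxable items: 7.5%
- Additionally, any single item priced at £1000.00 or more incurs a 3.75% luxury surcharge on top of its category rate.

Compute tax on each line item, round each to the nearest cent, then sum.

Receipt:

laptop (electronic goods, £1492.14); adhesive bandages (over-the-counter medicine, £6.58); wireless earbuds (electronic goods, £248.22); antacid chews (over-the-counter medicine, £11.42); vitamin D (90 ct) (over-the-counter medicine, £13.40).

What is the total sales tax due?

£232.82

Laptop £1492.14: electronic goods → 10% + 3.75% surcharge = 13.75% → £205.17
Adhesive bandages £6.58: over-the-counter medicine → 9% → £0.59
Wireless earbuds £248.22: electronic goods → 10% → £24.82
Antacid chews £11.42: over-the-counter medicine → 9% → £1.03
Vitamin D (90 ct) £13.40: over-the-counter medicine → 9% → £1.21
Total tax = £205.17 + £0.59 + £24.82 + £1.03 + £1.21 = £232.82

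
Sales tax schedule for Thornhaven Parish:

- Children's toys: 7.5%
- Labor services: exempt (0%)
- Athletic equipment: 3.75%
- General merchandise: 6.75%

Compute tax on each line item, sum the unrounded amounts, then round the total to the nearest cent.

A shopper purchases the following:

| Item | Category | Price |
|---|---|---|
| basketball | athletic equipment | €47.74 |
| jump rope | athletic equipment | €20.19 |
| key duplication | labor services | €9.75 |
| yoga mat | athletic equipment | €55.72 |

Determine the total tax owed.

€4.64

Basketball €47.74: athletic equipment → 3.75% → €1.79025
Jump rope €20.19: athletic equipment → 3.75% → €0.757125
Key duplication €9.75: labor services → 0% → €0.00
Yoga mat €55.72: athletic equipment → 3.75% → €2.0895
Unrounded tax sum = €4.636875 → €4.64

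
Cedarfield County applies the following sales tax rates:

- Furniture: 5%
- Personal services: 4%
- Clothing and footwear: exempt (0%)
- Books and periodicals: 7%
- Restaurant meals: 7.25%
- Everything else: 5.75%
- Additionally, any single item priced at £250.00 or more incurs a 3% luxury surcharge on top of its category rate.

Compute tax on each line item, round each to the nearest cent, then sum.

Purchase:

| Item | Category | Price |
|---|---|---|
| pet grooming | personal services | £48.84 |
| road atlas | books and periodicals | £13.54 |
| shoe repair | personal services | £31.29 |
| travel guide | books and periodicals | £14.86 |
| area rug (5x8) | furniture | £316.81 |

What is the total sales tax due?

Pet grooming £48.84: personal services → 4% → £1.95
Road atlas £13.54: books and periodicals → 7% → £0.95
Shoe repair £31.29: personal services → 4% → £1.25
Travel guide £14.86: books and periodicals → 7% → £1.04
Area rug (5x8) £316.81: furniture → 5% + 3% surcharge = 8% → £25.34
Total tax = £1.95 + £0.95 + £1.25 + £1.04 + £25.34 = £30.53

£30.53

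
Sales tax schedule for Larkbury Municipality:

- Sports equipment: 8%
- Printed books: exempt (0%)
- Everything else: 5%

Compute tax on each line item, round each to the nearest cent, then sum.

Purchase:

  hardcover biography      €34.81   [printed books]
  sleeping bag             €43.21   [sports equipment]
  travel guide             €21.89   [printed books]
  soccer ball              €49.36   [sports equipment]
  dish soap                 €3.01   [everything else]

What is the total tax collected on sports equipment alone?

Sleeping bag €43.21: sports equipment → 8% → €3.46
Soccer ball €49.36: sports equipment → 8% → €3.95
Tax on sports equipment = €3.46 + €3.95 = €7.41

€7.41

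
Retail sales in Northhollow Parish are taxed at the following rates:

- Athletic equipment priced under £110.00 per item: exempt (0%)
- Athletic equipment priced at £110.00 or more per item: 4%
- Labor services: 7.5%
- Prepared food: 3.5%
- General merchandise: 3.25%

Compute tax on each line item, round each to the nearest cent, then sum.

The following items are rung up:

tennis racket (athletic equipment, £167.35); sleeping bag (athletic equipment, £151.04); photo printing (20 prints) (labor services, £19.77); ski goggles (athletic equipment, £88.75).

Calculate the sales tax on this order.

£14.21

Tennis racket £167.35: athletic equipment, £110.00 or more → 4% → £6.69
Sleeping bag £151.04: athletic equipment, £110.00 or more → 4% → £6.04
Photo printing (20 prints) £19.77: labor services → 7.5% → £1.48
Ski goggles £88.75: athletic equipment, under £110.00 → 0% → £0.00
Total tax = £6.69 + £6.04 + £1.48 = £14.21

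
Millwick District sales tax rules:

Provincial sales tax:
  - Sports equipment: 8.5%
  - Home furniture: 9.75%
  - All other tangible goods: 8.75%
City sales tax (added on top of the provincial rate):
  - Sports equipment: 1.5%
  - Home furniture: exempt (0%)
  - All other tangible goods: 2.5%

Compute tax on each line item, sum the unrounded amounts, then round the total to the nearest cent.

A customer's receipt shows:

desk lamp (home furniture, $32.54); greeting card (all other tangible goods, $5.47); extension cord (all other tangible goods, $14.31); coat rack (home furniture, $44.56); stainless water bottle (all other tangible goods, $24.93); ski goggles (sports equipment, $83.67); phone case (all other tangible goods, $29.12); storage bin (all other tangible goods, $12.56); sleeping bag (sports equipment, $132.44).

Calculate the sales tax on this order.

Desk lamp $32.54: home furniture → 9.75% + 0% city = 9.75% → $3.17265
Greeting card $5.47: all other tangible goods → 8.75% + 2.5% city = 11.25% → $0.615375
Extension cord $14.31: all other tangible goods → 8.75% + 2.5% city = 11.25% → $1.609875
Coat rack $44.56: home furniture → 9.75% + 0% city = 9.75% → $4.3446
Stainless water bottle $24.93: all other tangible goods → 8.75% + 2.5% city = 11.25% → $2.804625
Ski goggles $83.67: sports equipment → 8.5% + 1.5% city = 10% → $8.367
Phone case $29.12: all other tangible goods → 8.75% + 2.5% city = 11.25% → $3.276
Storage bin $12.56: all other tangible goods → 8.75% + 2.5% city = 11.25% → $1.413
Sleeping bag $132.44: sports equipment → 8.5% + 1.5% city = 10% → $13.244
Unrounded tax sum = $38.847125 → $38.85

$38.85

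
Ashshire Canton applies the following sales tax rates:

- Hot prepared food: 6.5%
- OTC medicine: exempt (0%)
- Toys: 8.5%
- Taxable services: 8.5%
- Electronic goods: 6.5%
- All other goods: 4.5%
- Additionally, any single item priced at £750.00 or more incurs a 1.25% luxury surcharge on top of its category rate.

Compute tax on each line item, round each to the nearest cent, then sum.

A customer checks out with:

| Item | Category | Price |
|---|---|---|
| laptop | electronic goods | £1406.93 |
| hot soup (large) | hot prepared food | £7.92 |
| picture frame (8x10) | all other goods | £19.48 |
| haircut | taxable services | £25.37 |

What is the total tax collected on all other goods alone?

£0.88

Picture frame (8x10) £19.48: all other goods → 4.5% → £0.88
Tax on all other goods = £0.88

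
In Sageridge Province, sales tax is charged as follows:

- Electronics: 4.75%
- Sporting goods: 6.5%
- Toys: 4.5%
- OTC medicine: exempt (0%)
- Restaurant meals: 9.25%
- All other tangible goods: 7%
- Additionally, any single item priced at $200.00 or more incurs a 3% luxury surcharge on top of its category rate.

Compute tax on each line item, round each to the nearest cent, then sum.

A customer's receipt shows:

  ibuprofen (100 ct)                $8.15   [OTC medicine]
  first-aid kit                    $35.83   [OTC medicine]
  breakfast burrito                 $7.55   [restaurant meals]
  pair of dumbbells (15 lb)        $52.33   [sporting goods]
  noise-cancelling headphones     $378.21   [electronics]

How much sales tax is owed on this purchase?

$33.41

Ibuprofen (100 ct) $8.15: OTC medicine → 0% → $0.00
First-aid kit $35.83: OTC medicine → 0% → $0.00
Breakfast burrito $7.55: restaurant meals → 9.25% → $0.70
Pair of dumbbells (15 lb) $52.33: sporting goods → 6.5% → $3.40
Noise-cancelling headphones $378.21: electronics → 4.75% + 3% surcharge = 7.75% → $29.31
Total tax = $0.70 + $3.40 + $29.31 = $33.41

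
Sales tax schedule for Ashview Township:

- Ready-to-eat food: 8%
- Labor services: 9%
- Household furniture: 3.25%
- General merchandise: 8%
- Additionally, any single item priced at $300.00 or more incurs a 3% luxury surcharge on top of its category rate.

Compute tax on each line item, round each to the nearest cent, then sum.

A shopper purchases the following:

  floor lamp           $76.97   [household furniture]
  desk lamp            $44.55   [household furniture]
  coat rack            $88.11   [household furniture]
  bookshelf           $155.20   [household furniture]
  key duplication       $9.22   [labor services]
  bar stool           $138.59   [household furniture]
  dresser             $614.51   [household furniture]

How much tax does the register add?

$55.59

Floor lamp $76.97: household furniture → 3.25% → $2.50
Desk lamp $44.55: household furniture → 3.25% → $1.45
Coat rack $88.11: household furniture → 3.25% → $2.86
Bookshelf $155.20: household furniture → 3.25% → $5.04
Key duplication $9.22: labor services → 9% → $0.83
Bar stool $138.59: household furniture → 3.25% → $4.50
Dresser $614.51: household furniture → 3.25% + 3% surcharge = 6.25% → $38.41
Total tax = $2.50 + $1.45 + $2.86 + $5.04 + $0.83 + $4.50 + $38.41 = $55.59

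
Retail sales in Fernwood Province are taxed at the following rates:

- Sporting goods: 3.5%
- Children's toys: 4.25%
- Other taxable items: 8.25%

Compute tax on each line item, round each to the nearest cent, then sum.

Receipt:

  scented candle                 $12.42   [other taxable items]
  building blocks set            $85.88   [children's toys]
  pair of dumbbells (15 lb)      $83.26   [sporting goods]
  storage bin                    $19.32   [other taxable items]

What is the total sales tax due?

$9.17

Scented candle $12.42: other taxable items → 8.25% → $1.02
Building blocks set $85.88: children's toys → 4.25% → $3.65
Pair of dumbbells (15 lb) $83.26: sporting goods → 3.5% → $2.91
Storage bin $19.32: other taxable items → 8.25% → $1.59
Total tax = $1.02 + $3.65 + $2.91 + $1.59 = $9.17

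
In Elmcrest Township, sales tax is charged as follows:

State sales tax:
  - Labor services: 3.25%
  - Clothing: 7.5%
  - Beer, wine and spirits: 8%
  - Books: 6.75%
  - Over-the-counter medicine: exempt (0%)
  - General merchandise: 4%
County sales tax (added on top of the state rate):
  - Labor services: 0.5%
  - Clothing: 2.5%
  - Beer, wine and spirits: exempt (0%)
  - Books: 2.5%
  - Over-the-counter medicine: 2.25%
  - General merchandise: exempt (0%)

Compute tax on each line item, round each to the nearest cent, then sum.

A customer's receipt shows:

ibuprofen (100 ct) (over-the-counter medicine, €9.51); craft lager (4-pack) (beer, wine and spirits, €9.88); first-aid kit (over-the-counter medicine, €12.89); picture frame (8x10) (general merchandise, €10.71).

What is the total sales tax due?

€1.72

Ibuprofen (100 ct) €9.51: over-the-counter medicine → 0% + 2.25% county = 2.25% → €0.21
Craft lager (4-pack) €9.88: beer, wine and spirits → 8% + 0% county = 8% → €0.79
First-aid kit €12.89: over-the-counter medicine → 0% + 2.25% county = 2.25% → €0.29
Picture frame (8x10) €10.71: general merchandise → 4% + 0% county = 4% → €0.43
Total tax = €0.21 + €0.79 + €0.29 + €0.43 = €1.72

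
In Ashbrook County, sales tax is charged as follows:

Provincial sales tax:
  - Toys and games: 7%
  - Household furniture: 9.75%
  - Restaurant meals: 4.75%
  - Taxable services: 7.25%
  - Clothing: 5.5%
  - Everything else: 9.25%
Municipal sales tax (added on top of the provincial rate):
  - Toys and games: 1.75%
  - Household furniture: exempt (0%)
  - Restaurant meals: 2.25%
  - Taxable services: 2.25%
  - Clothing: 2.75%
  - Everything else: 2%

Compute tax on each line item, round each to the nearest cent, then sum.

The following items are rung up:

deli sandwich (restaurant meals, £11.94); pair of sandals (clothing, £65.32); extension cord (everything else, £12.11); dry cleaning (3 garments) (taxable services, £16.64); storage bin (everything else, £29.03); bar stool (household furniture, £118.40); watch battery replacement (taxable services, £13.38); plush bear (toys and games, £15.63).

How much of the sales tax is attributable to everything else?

Extension cord £12.11: everything else → 9.25% + 2% municipal = 11.25% → £1.36
Storage bin £29.03: everything else → 9.25% + 2% municipal = 11.25% → £3.27
Tax on everything else = £1.36 + £3.27 = £4.63

£4.63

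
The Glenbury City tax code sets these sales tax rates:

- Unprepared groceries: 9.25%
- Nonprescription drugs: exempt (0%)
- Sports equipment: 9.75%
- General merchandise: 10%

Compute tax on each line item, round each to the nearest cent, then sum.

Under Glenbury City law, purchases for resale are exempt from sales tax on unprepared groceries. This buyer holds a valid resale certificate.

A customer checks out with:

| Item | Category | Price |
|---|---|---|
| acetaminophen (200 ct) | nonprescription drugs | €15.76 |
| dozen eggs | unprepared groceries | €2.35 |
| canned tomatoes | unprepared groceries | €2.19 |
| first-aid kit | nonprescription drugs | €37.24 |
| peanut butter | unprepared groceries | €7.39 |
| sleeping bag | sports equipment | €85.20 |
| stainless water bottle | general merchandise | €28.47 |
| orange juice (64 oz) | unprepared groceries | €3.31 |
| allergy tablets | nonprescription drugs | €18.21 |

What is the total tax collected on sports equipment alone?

Sleeping bag €85.20: sports equipment → 9.75% → €8.31
Tax on sports equipment = €8.31

€8.31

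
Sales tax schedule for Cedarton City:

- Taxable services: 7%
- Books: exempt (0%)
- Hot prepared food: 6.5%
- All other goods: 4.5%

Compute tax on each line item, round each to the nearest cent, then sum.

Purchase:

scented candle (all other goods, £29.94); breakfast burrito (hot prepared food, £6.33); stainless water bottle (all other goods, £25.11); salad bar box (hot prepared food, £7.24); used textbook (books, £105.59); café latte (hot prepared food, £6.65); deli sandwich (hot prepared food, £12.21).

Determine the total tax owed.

£4.58

Scented candle £29.94: all other goods → 4.5% → £1.35
Breakfast burrito £6.33: hot prepared food → 6.5% → £0.41
Stainless water bottle £25.11: all other goods → 4.5% → £1.13
Salad bar box £7.24: hot prepared food → 6.5% → £0.47
Used textbook £105.59: books → 0% → £0.00
Café latte £6.65: hot prepared food → 6.5% → £0.43
Deli sandwich £12.21: hot prepared food → 6.5% → £0.79
Total tax = £1.35 + £0.41 + £1.13 + £0.47 + £0.43 + £0.79 = £4.58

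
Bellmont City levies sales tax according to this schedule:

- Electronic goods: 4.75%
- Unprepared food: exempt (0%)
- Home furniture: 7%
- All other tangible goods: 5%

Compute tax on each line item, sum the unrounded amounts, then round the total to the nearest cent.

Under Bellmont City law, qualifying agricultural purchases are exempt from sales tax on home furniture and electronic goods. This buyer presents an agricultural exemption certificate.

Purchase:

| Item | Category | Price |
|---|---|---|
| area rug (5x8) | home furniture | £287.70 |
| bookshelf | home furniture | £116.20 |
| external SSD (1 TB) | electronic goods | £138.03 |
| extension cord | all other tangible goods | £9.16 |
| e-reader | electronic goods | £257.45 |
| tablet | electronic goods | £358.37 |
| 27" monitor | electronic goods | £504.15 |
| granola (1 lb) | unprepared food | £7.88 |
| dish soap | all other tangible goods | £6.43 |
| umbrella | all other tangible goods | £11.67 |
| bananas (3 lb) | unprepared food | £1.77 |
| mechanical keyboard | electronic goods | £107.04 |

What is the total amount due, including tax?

£1807.21

Area rug (5x8) £287.70: home furniture, buyer-exempt → 0% → £0.00
Bookshelf £116.20: home furniture, buyer-exempt → 0% → £0.00
External SSD (1 TB) £138.03: electronic goods, buyer-exempt → 0% → £0.00
Extension cord £9.16: all other tangible goods → 5% → £0.458
E-reader £257.45: electronic goods, buyer-exempt → 0% → £0.00
Tablet £358.37: electronic goods, buyer-exempt → 0% → £0.00
27" monitor £504.15: electronic goods, buyer-exempt → 0% → £0.00
Granola (1 lb) £7.88: unprepared food → 0% → £0.00
Dish soap £6.43: all other tangible goods → 5% → £0.3215
Umbrella £11.67: all other tangible goods → 5% → £0.5835
Bananas (3 lb) £1.77: unprepared food → 0% → £0.00
Mechanical keyboard £107.04: electronic goods, buyer-exempt → 0% → £0.00
Subtotal = £1805.85; unrounded tax = £1.363 → £1.36; total due = £1807.21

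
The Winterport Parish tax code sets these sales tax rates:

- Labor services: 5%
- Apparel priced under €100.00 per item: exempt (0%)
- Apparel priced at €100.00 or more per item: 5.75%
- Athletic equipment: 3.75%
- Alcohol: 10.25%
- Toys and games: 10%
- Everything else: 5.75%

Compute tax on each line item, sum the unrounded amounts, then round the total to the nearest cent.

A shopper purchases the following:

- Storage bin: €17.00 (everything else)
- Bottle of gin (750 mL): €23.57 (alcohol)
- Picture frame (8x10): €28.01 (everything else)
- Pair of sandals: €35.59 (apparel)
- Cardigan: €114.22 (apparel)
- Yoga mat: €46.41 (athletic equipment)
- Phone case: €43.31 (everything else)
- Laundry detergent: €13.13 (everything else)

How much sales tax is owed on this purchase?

Storage bin €17.00: everything else → 5.75% → €0.9775
Bottle of gin (750 mL) €23.57: alcohol → 10.25% → €2.415925
Picture frame (8x10) €28.01: everything else → 5.75% → €1.610575
Pair of sandals €35.59: apparel, under €100.00 → 0% → €0.00
Cardigan €114.22: apparel, €100.00 or more → 5.75% → €6.56765
Yoga mat €46.41: athletic equipment → 3.75% → €1.740375
Phone case €43.31: everything else → 5.75% → €2.490325
Laundry detergent €13.13: everything else → 5.75% → €0.754975
Unrounded tax sum = €16.557325 → €16.56

€16.56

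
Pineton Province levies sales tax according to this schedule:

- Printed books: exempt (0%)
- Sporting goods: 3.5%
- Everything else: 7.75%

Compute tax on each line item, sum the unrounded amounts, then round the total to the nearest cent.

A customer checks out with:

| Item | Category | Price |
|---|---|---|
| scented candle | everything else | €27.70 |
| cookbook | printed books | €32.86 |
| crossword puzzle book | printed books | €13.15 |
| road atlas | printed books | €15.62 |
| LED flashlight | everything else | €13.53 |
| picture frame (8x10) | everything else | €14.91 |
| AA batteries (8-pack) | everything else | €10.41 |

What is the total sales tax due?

Scented candle €27.70: everything else → 7.75% → €2.14675
Cookbook €32.86: printed books → 0% → €0.00
Crossword puzzle book €13.15: printed books → 0% → €0.00
Road atlas €15.62: printed books → 0% → €0.00
LED flashlight €13.53: everything else → 7.75% → €1.048575
Picture frame (8x10) €14.91: everything else → 7.75% → €1.155525
AA batteries (8-pack) €10.41: everything else → 7.75% → €0.806775
Unrounded tax sum = €5.157625 → €5.16

€5.16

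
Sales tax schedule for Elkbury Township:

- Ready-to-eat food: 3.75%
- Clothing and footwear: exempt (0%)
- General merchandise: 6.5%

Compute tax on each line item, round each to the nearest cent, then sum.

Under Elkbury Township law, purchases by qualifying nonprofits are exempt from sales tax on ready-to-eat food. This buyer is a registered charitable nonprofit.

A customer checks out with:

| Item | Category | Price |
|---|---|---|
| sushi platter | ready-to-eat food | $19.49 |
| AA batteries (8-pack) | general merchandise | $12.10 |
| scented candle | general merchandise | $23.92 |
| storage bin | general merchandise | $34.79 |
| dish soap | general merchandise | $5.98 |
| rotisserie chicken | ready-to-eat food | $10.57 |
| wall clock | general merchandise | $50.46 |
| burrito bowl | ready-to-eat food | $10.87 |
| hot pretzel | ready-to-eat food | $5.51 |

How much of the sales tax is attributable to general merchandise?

$8.27

AA batteries (8-pack) $12.10: general merchandise → 6.5% → $0.79
Scented candle $23.92: general merchandise → 6.5% → $1.55
Storage bin $34.79: general merchandise → 6.5% → $2.26
Dish soap $5.98: general merchandise → 6.5% → $0.39
Wall clock $50.46: general merchandise → 6.5% → $3.28
Tax on general merchandise = $0.79 + $1.55 + $2.26 + $0.39 + $3.28 = $8.27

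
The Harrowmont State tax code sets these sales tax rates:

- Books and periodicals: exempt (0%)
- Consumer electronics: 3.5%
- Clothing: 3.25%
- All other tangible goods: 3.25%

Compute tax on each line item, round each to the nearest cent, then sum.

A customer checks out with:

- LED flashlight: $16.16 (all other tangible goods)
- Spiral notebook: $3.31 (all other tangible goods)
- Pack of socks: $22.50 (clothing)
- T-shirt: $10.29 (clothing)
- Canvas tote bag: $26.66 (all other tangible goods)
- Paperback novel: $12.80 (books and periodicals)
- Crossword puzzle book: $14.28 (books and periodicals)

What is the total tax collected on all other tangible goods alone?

$1.51

LED flashlight $16.16: all other tangible goods → 3.25% → $0.53
Spiral notebook $3.31: all other tangible goods → 3.25% → $0.11
Canvas tote bag $26.66: all other tangible goods → 3.25% → $0.87
Tax on all other tangible goods = $0.53 + $0.11 + $0.87 = $1.51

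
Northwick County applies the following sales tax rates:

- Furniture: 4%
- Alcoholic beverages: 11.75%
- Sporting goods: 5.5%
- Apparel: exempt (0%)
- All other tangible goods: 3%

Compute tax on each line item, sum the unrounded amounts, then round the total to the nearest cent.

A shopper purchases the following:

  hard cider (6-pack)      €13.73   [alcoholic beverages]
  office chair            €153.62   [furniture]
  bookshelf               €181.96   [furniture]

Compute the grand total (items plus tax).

Hard cider (6-pack) €13.73: alcoholic beverages → 11.75% → €1.613275
Office chair €153.62: furniture → 4% → €6.1448
Bookshelf €181.96: furniture → 4% → €7.2784
Subtotal = €349.31; unrounded tax = €15.036475 → €15.04; total due = €364.35

€364.35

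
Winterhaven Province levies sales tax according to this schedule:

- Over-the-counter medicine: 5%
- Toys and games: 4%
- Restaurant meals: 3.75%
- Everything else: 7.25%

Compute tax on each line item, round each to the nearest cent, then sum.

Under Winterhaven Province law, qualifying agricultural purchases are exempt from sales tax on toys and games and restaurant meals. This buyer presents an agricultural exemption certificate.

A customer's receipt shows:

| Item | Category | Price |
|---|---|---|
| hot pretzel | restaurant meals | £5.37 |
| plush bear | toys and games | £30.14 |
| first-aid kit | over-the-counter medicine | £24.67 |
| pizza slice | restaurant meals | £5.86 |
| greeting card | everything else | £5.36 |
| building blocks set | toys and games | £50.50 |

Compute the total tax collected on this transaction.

Hot pretzel £5.37: restaurant meals, buyer-exempt → 0% → £0.00
Plush bear £30.14: toys and games, buyer-exempt → 0% → £0.00
First-aid kit £24.67: over-the-counter medicine → 5% → £1.23
Pizza slice £5.86: restaurant meals, buyer-exempt → 0% → £0.00
Greeting card £5.36: everything else → 7.25% → £0.39
Building blocks set £50.50: toys and games, buyer-exempt → 0% → £0.00
Total tax = £1.23 + £0.39 = £1.62

£1.62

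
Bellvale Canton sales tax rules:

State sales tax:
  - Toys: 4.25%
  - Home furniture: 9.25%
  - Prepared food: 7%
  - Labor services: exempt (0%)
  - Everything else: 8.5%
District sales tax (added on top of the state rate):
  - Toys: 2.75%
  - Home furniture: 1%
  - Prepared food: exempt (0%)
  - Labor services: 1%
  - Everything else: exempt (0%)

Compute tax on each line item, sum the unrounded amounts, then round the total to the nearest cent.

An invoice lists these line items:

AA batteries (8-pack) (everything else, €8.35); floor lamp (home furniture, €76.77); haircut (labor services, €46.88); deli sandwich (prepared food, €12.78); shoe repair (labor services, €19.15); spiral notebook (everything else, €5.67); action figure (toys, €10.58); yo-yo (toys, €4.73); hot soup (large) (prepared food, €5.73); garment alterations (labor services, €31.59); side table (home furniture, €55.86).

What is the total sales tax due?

AA batteries (8-pack) €8.35: everything else → 8.5% + 0% district = 8.5% → €0.70975
Floor lamp €76.77: home furniture → 9.25% + 1% district = 10.25% → €7.868925
Haircut €46.88: labor services → 0% + 1% district = 1% → €0.4688
Deli sandwich €12.78: prepared food → 7% + 0% district = 7% → €0.8946
Shoe repair €19.15: labor services → 0% + 1% district = 1% → €0.1915
Spiral notebook €5.67: everything else → 8.5% + 0% district = 8.5% → €0.48195
Action figure €10.58: toys → 4.25% + 2.75% district = 7% → €0.7406
Yo-yo €4.73: toys → 4.25% + 2.75% district = 7% → €0.3311
Hot soup (large) €5.73: prepared food → 7% + 0% district = 7% → €0.4011
Garment alterations €31.59: labor services → 0% + 1% district = 1% → €0.3159
Side table €55.86: home furniture → 9.25% + 1% district = 10.25% → €5.72565
Unrounded tax sum = €18.129875 → €18.13

€18.13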